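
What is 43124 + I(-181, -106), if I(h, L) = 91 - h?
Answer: 43396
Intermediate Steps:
43124 + I(-181, -106) = 43124 + (91 - 1*(-181)) = 43124 + (91 + 181) = 43124 + 272 = 43396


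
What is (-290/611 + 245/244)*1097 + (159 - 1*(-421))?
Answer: 173060415/149084 ≈ 1160.8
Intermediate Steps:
(-290/611 + 245/244)*1097 + (159 - 1*(-421)) = (-290*1/611 + 245*(1/244))*1097 + (159 + 421) = (-290/611 + 245/244)*1097 + 580 = (78935/149084)*1097 + 580 = 86591695/149084 + 580 = 173060415/149084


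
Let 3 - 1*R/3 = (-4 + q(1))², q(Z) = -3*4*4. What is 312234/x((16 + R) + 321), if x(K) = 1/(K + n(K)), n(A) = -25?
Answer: -2432615094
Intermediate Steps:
q(Z) = -48 (q(Z) = -12*4 = -48)
R = -8103 (R = 9 - 3*(-4 - 48)² = 9 - 3*(-52)² = 9 - 3*2704 = 9 - 8112 = -8103)
x(K) = 1/(-25 + K) (x(K) = 1/(K - 25) = 1/(-25 + K))
312234/x((16 + R) + 321) = 312234/(1/(-25 + ((16 - 8103) + 321))) = 312234/(1/(-25 + (-8087 + 321))) = 312234/(1/(-25 - 7766)) = 312234/(1/(-7791)) = 312234/(-1/7791) = 312234*(-7791) = -2432615094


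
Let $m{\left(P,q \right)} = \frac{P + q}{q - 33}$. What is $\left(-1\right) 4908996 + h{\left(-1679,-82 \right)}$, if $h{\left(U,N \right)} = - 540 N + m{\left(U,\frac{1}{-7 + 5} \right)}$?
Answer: $- \frac{325932613}{67} \approx -4.8647 \cdot 10^{6}$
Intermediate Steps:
$m{\left(P,q \right)} = \frac{P + q}{-33 + q}$
$h{\left(U,N \right)} = \frac{1}{67} - 540 N - \frac{2 U}{67}$ ($h{\left(U,N \right)} = - 540 N + \frac{U + \frac{1}{-7 + 5}}{-33 + \frac{1}{-7 + 5}} = - 540 N + \frac{U + \frac{1}{-2}}{-33 + \frac{1}{-2}} = - 540 N + \frac{U - \frac{1}{2}}{-33 - \frac{1}{2}} = - 540 N + \frac{- \frac{1}{2} + U}{- \frac{67}{2}} = - 540 N - \frac{2 \left(- \frac{1}{2} + U\right)}{67} = - 540 N - \left(- \frac{1}{67} + \frac{2 U}{67}\right) = \frac{1}{67} - 540 N - \frac{2 U}{67}$)
$\left(-1\right) 4908996 + h{\left(-1679,-82 \right)} = \left(-1\right) 4908996 - - \frac{2970119}{67} = -4908996 + \left(\frac{1}{67} + 44280 + \frac{3358}{67}\right) = -4908996 + \frac{2970119}{67} = - \frac{325932613}{67}$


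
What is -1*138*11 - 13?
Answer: -1531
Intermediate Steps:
-1*138*11 - 13 = -138*11 - 13 = -1518 - 13 = -1531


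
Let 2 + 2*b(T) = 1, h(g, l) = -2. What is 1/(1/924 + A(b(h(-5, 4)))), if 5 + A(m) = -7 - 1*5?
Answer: -924/15707 ≈ -0.058827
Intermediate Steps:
b(T) = -1/2 (b(T) = -1 + (1/2)*1 = -1 + 1/2 = -1/2)
A(m) = -17 (A(m) = -5 + (-7 - 1*5) = -5 + (-7 - 5) = -5 - 12 = -17)
1/(1/924 + A(b(h(-5, 4)))) = 1/(1/924 - 17) = 1/(-15707/924) = -924/15707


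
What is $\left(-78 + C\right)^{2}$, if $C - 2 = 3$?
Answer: $5329$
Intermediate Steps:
$C = 5$ ($C = 2 + 3 = 5$)
$\left(-78 + C\right)^{2} = \left(-78 + 5\right)^{2} = \left(-73\right)^{2} = 5329$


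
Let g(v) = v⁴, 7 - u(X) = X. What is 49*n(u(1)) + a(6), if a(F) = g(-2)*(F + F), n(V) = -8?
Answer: -200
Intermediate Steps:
u(X) = 7 - X
a(F) = 32*F (a(F) = (-2)⁴*(F + F) = 16*(2*F) = 32*F)
49*n(u(1)) + a(6) = 49*(-8) + 32*6 = -392 + 192 = -200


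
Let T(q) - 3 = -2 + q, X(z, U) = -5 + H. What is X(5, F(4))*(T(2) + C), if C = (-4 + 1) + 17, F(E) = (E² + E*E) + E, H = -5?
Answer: -170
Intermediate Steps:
F(E) = E + 2*E² (F(E) = (E² + E²) + E = 2*E² + E = E + 2*E²)
C = 14 (C = -3 + 17 = 14)
X(z, U) = -10 (X(z, U) = -5 - 5 = -10)
T(q) = 1 + q (T(q) = 3 + (-2 + q) = 1 + q)
X(5, F(4))*(T(2) + C) = -10*((1 + 2) + 14) = -10*(3 + 14) = -10*17 = -170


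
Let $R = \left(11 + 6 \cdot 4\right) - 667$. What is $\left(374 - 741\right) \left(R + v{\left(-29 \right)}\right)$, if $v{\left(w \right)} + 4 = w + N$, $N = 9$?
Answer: $240752$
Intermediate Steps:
$v{\left(w \right)} = 5 + w$ ($v{\left(w \right)} = -4 + \left(w + 9\right) = -4 + \left(9 + w\right) = 5 + w$)
$R = -632$ ($R = \left(11 + 24\right) - 667 = 35 - 667 = -632$)
$\left(374 - 741\right) \left(R + v{\left(-29 \right)}\right) = \left(374 - 741\right) \left(-632 + \left(5 - 29\right)\right) = - 367 \left(-632 - 24\right) = \left(-367\right) \left(-656\right) = 240752$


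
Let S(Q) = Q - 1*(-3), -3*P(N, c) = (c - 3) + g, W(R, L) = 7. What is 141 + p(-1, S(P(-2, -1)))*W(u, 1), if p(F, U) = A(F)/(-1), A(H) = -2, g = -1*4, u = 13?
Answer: 155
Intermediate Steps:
g = -4
P(N, c) = 7/3 - c/3 (P(N, c) = -((c - 3) - 4)/3 = -((-3 + c) - 4)/3 = -(-7 + c)/3 = 7/3 - c/3)
S(Q) = 3 + Q (S(Q) = Q + 3 = 3 + Q)
p(F, U) = 2 (p(F, U) = -2/(-1) = -2*(-1) = 2)
141 + p(-1, S(P(-2, -1)))*W(u, 1) = 141 + 2*7 = 141 + 14 = 155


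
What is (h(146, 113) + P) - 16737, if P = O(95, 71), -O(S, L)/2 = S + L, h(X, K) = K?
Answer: -16956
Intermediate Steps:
O(S, L) = -2*L - 2*S (O(S, L) = -2*(S + L) = -2*(L + S) = -2*L - 2*S)
P = -332 (P = -2*71 - 2*95 = -142 - 190 = -332)
(h(146, 113) + P) - 16737 = (113 - 332) - 16737 = -219 - 16737 = -16956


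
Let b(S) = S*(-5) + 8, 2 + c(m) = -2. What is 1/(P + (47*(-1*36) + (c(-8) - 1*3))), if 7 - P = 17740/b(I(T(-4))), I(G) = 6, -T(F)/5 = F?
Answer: -11/9742 ≈ -0.0011291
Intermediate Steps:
T(F) = -5*F
c(m) = -4 (c(m) = -2 - 2 = -4)
b(S) = 8 - 5*S (b(S) = -5*S + 8 = 8 - 5*S)
P = 8947/11 (P = 7 - 17740/(8 - 5*6) = 7 - 17740/(8 - 30) = 7 - 17740/(-22) = 7 - 17740*(-1)/22 = 7 - 1*(-8870/11) = 7 + 8870/11 = 8947/11 ≈ 813.36)
1/(P + (47*(-1*36) + (c(-8) - 1*3))) = 1/(8947/11 + (47*(-1*36) + (-4 - 1*3))) = 1/(8947/11 + (47*(-36) + (-4 - 3))) = 1/(8947/11 + (-1692 - 7)) = 1/(8947/11 - 1699) = 1/(-9742/11) = -11/9742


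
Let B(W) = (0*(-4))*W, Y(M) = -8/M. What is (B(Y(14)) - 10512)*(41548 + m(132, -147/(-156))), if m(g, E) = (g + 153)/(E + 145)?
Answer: -3314671087104/7589 ≈ -4.3677e+8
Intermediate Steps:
m(g, E) = (153 + g)/(145 + E)
B(W) = 0 (B(W) = 0*W = 0)
(B(Y(14)) - 10512)*(41548 + m(132, -147/(-156))) = (0 - 10512)*(41548 + (153 + 132)/(145 - 147/(-156))) = -10512*(41548 + 285/(145 - 147*(-1/156))) = -10512*(41548 + 285/(145 + 49/52)) = -10512*(41548 + 285/(7589/52)) = -10512*(41548 + (52/7589)*285) = -10512*(41548 + 14820/7589) = -10512*315322592/7589 = -3314671087104/7589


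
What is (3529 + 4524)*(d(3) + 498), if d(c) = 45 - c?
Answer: 4348620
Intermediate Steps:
(3529 + 4524)*(d(3) + 498) = (3529 + 4524)*((45 - 1*3) + 498) = 8053*((45 - 3) + 498) = 8053*(42 + 498) = 8053*540 = 4348620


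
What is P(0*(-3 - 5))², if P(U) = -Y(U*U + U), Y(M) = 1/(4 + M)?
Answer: 1/16 ≈ 0.062500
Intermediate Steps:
P(U) = -1/(4 + U + U²) (P(U) = -1/(4 + (U*U + U)) = -1/(4 + (U² + U)) = -1/(4 + (U + U²)) = -1/(4 + U + U²))
P(0*(-3 - 5))² = (-1/(4 + (0*(-3 - 5))*(1 + 0*(-3 - 5))))² = (-1/(4 + (0*(-8))*(1 + 0*(-8))))² = (-1/(4 + 0*(1 + 0)))² = (-1/(4 + 0*1))² = (-1/(4 + 0))² = (-1/4)² = (-1*¼)² = (-¼)² = 1/16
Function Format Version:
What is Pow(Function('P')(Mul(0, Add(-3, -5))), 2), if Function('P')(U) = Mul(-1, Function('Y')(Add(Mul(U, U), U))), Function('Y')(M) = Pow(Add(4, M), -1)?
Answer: Rational(1, 16) ≈ 0.062500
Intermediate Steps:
Function('P')(U) = Mul(-1, Pow(Add(4, U, Pow(U, 2)), -1)) (Function('P')(U) = Mul(-1, Pow(Add(4, Add(Mul(U, U), U)), -1)) = Mul(-1, Pow(Add(4, Add(Pow(U, 2), U)), -1)) = Mul(-1, Pow(Add(4, Add(U, Pow(U, 2))), -1)) = Mul(-1, Pow(Add(4, U, Pow(U, 2)), -1)))
Pow(Function('P')(Mul(0, Add(-3, -5))), 2) = Pow(Mul(-1, Pow(Add(4, Mul(Mul(0, Add(-3, -5)), Add(1, Mul(0, Add(-3, -5))))), -1)), 2) = Pow(Mul(-1, Pow(Add(4, Mul(Mul(0, -8), Add(1, Mul(0, -8)))), -1)), 2) = Pow(Mul(-1, Pow(Add(4, Mul(0, Add(1, 0))), -1)), 2) = Pow(Mul(-1, Pow(Add(4, Mul(0, 1)), -1)), 2) = Pow(Mul(-1, Pow(Add(4, 0), -1)), 2) = Pow(Mul(-1, Pow(4, -1)), 2) = Pow(Mul(-1, Rational(1, 4)), 2) = Pow(Rational(-1, 4), 2) = Rational(1, 16)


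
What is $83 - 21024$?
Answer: $-20941$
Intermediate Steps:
$83 - 21024 = -20941$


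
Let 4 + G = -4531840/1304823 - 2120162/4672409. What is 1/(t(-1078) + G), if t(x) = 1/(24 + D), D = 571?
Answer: -74030953133085/586712093938127 ≈ -0.12618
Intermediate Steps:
t(x) = 1/595 (t(x) = 1/(24 + 571) = 1/595)
G = -48327713058314/6096666728607 (G = -4 + (-4531840/1304823 - 2120162/4672409) = -4 - 23941046143886/6096666728607 = -48327713058314/6096666728607 ≈ -7.9269)
1/(t(-1078) + G) = 1/(1/595 - 48327713058314/6096666728607) = 1/(-586712093938127/74030953133085) = -74030953133085/586712093938127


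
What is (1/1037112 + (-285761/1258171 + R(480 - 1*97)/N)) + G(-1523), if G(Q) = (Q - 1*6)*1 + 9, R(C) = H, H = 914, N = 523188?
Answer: -86486801488541651255/56890776093585048 ≈ -1520.2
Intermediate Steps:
R(C) = 914
G(Q) = 3 + Q (G(Q) = (Q - 6)*1 + 9 = (-6 + Q)*1 + 9 = (-6 + Q) + 9 = 3 + Q)
(1/1037112 + (-285761/1258171 + R(480 - 1*97)/N)) + G(-1523) = (1/1037112 + (-285761/1258171 + 914/523188)) + (3 - 1523) = (1/1037112 + (-285761*1/1258171 + 914*(1/523188))) - 1520 = (1/1037112 + (-285761/1258171 + 457/261594)) - 1520 = (1/1037112 - 74178378887/329129984574) - 1520 = -12821826292378295/56890776093585048 - 1520 = -86486801488541651255/56890776093585048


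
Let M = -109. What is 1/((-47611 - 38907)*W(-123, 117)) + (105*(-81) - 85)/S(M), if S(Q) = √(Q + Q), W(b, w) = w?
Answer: -1/10122606 + 4295*I*√218/109 ≈ -9.8789e-8 + 581.79*I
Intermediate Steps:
S(Q) = √2*√Q (S(Q) = √(2*Q) = √2*√Q)
1/((-47611 - 38907)*W(-123, 117)) + (105*(-81) - 85)/S(M) = 1/(-47611 - 38907*117) + (105*(-81) - 85)/((√2*√(-109))) = (1/117)/(-86518) + (-8505 - 85)/((√2*(I*√109))) = -1/86518*1/117 - 8590*(-I*√218/218) = -1/10122606 - (-4295)*I*√218/109 = -1/10122606 + 4295*I*√218/109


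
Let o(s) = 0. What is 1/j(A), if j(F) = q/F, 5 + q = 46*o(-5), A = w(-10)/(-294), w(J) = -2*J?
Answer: 2/147 ≈ 0.013605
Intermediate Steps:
A = -10/147 (A = -2*(-10)/(-294) = 20*(-1/294) = -10/147 ≈ -0.068027)
q = -5 (q = -5 + 46*0 = -5 + 0 = -5)
j(F) = -5/F
1/j(A) = 1/(-5/(-10/147)) = 1/(-5*(-147/10)) = 1/(147/2) = 2/147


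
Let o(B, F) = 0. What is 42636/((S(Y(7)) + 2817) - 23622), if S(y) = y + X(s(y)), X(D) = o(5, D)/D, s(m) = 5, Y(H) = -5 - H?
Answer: -14212/6939 ≈ -2.0481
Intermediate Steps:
X(D) = 0 (X(D) = 0/D = 0)
S(y) = y (S(y) = y + 0 = y)
42636/((S(Y(7)) + 2817) - 23622) = 42636/(((-5 - 1*7) + 2817) - 23622) = 42636/(((-5 - 7) + 2817) - 23622) = 42636/((-12 + 2817) - 23622) = 42636/(2805 - 23622) = 42636/(-20817) = 42636*(-1/20817) = -14212/6939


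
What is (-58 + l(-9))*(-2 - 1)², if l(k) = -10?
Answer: -612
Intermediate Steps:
(-58 + l(-9))*(-2 - 1)² = (-58 - 10)*(-2 - 1)² = -68*(-3)² = -68*9 = -612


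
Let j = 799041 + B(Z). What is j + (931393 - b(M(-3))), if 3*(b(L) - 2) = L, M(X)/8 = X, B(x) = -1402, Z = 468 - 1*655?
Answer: 1729038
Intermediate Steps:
Z = -187 (Z = 468 - 655 = -187)
M(X) = 8*X
b(L) = 2 + L/3
j = 797639 (j = 799041 - 1402 = 797639)
j + (931393 - b(M(-3))) = 797639 + (931393 - (2 + (8*(-3))/3)) = 797639 + (931393 - (2 + (⅓)*(-24))) = 797639 + (931393 - (2 - 8)) = 797639 + (931393 - 1*(-6)) = 797639 + (931393 + 6) = 797639 + 931399 = 1729038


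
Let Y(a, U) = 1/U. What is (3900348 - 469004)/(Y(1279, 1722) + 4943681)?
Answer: 5908774368/8513018683 ≈ 0.69409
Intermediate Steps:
(3900348 - 469004)/(Y(1279, 1722) + 4943681) = (3900348 - 469004)/(1/1722 + 4943681) = 3431344/(1/1722 + 4943681) = 3431344/(8513018683/1722) = 3431344*(1722/8513018683) = 5908774368/8513018683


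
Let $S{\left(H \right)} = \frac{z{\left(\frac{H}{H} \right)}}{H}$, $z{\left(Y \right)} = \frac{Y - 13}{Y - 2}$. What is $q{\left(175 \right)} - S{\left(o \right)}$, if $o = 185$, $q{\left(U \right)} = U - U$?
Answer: $- \frac{12}{185} \approx -0.064865$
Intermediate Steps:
$q{\left(U \right)} = 0$
$z{\left(Y \right)} = \frac{-13 + Y}{-2 + Y}$
$S{\left(H \right)} = \frac{12}{H}$ ($S{\left(H \right)} = \frac{\frac{1}{-2 + \frac{H}{H}} \left(-13 + \frac{H}{H}\right)}{H} = \frac{\frac{1}{-2 + 1} \left(-13 + 1\right)}{H} = \frac{\frac{1}{-1} \left(-12\right)}{H} = \frac{\left(-1\right) \left(-12\right)}{H} = \frac{12}{H}$)
$q{\left(175 \right)} - S{\left(o \right)} = 0 - \frac{12}{185} = - \frac{12}{185}$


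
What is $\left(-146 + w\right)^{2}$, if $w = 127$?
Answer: $361$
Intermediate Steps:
$\left(-146 + w\right)^{2} = \left(-146 + 127\right)^{2} = \left(-19\right)^{2} = 361$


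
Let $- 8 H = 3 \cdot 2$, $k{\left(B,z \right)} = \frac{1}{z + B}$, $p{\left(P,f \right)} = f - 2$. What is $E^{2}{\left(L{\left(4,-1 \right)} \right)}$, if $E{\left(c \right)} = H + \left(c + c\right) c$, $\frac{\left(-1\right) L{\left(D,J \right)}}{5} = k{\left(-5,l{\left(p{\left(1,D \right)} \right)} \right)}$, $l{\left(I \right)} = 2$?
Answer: $\frac{29929}{1296} \approx 23.093$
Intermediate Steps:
$p{\left(P,f \right)} = -2 + f$ ($p{\left(P,f \right)} = f - 2 = -2 + f$)
$k{\left(B,z \right)} = \frac{1}{B + z}$
$L{\left(D,J \right)} = \frac{5}{3}$ ($L{\left(D,J \right)} = - \frac{5}{-5 + 2} = - \frac{5}{-3} = \left(-5\right) \left(- \frac{1}{3}\right) = \frac{5}{3}$)
$H = - \frac{3}{4}$ ($H = - \frac{3 \cdot 2}{8} = \left(- \frac{1}{8}\right) 6 = - \frac{3}{4} \approx -0.75$)
$E{\left(c \right)} = - \frac{3}{4} + 2 c^{2}$ ($E{\left(c \right)} = - \frac{3}{4} + \left(c + c\right) c = - \frac{3}{4} + 2 c c = - \frac{3}{4} + 2 c^{2}$)
$E^{2}{\left(L{\left(4,-1 \right)} \right)} = \left(- \frac{3}{4} + 2 \left(\frac{5}{3}\right)^{2}\right)^{2} = \left(- \frac{3}{4} + 2 \cdot \frac{25}{9}\right)^{2} = \left(- \frac{3}{4} + \frac{50}{9}\right)^{2} = \left(\frac{173}{36}\right)^{2} = \frac{29929}{1296}$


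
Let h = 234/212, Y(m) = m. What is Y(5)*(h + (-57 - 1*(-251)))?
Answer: 103405/106 ≈ 975.52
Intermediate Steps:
h = 117/106 (h = 234*(1/212) = 117/106 ≈ 1.1038)
Y(5)*(h + (-57 - 1*(-251))) = 5*(117/106 + (-57 - 1*(-251))) = 5*(117/106 + (-57 + 251)) = 5*(117/106 + 194) = 5*(20681/106) = 103405/106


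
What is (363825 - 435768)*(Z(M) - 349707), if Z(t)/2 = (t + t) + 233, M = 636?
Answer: 24942422271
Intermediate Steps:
Z(t) = 466 + 4*t (Z(t) = 2*((t + t) + 233) = 2*(2*t + 233) = 2*(233 + 2*t) = 466 + 4*t)
(363825 - 435768)*(Z(M) - 349707) = (363825 - 435768)*((466 + 4*636) - 349707) = -71943*((466 + 2544) - 349707) = -71943*(3010 - 349707) = -71943*(-346697) = 24942422271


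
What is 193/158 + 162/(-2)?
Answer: -12605/158 ≈ -79.778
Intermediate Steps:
193/158 + 162/(-2) = 193*(1/158) + 162*(-1/2) = 193/158 - 81 = -12605/158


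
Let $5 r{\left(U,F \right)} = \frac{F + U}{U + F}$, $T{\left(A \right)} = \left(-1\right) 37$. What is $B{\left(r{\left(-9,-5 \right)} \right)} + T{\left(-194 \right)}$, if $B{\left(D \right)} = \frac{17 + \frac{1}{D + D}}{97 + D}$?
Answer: $- \frac{11923}{324} \approx -36.799$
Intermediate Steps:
$T{\left(A \right)} = -37$
$r{\left(U,F \right)} = \frac{1}{5}$ ($r{\left(U,F \right)} = \frac{\left(F + U\right) \frac{1}{U + F}}{5} = \frac{\left(F + U\right) \frac{1}{F + U}}{5} = \frac{1}{5} \cdot 1 = \frac{1}{5}$)
$B{\left(D \right)} = \frac{17 + \frac{1}{2 D}}{97 + D}$
$B{\left(r{\left(-9,-5 \right)} \right)} + T{\left(-194 \right)} = \frac{\frac{1}{\frac{1}{5}} \left(1 + 34 \cdot \frac{1}{5}\right)}{2 \left(97 + \frac{1}{5}\right)} - 37 = \frac{1}{2} \cdot 5 \frac{1}{\frac{486}{5}} \left(1 + \frac{34}{5}\right) - 37 = \frac{1}{2} \cdot 5 \cdot \frac{5}{486} \cdot \frac{39}{5} - 37 = \frac{65}{324} - 37 = - \frac{11923}{324}$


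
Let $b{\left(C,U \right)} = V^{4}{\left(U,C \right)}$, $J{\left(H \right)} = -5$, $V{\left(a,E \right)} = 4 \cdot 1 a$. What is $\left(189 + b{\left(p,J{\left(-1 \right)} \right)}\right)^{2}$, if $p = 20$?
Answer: $25660515721$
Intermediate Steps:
$V{\left(a,E \right)} = 4 a$
$b{\left(C,U \right)} = 256 U^{4}$ ($b{\left(C,U \right)} = \left(4 U\right)^{4} = 256 U^{4}$)
$\left(189 + b{\left(p,J{\left(-1 \right)} \right)}\right)^{2} = \left(189 + 256 \left(-5\right)^{4}\right)^{2} = \left(189 + 256 \cdot 625\right)^{2} = \left(189 + 160000\right)^{2} = 160189^{2} = 25660515721$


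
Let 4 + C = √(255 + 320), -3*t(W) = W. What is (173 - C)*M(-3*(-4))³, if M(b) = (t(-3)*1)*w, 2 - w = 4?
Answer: -1416 + 40*√23 ≈ -1224.2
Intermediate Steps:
w = -2 (w = 2 - 1*4 = 2 - 4 = -2)
t(W) = -W/3
C = -4 + 5*√23 (C = -4 + √(255 + 320) = -4 + √575 = -4 + 5*√23 ≈ 19.979)
M(b) = -2 (M(b) = (-⅓*(-3)*1)*(-2) = (1*1)*(-2) = 1*(-2) = -2)
(173 - C)*M(-3*(-4))³ = (173 - (-4 + 5*√23))*(-2)³ = (173 + (4 - 5*√23))*(-8) = (177 - 5*√23)*(-8) = -1416 + 40*√23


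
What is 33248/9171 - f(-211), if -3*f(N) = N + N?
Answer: -1256806/9171 ≈ -137.04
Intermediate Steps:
f(N) = -2*N/3 (f(N) = -(N + N)/3 = -2*N/3)
33248/9171 - f(-211) = 33248/9171 - (-2)*(-211)/3 = 33248*(1/9171) - 1*422/3 = 33248/9171 - 422/3 = -1256806/9171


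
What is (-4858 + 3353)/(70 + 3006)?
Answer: -1505/3076 ≈ -0.48927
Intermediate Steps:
(-4858 + 3353)/(70 + 3006) = -1505/3076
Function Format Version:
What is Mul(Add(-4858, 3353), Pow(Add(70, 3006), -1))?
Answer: Rational(-1505, 3076) ≈ -0.48927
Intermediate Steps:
Mul(Add(-4858, 3353), Pow(Add(70, 3006), -1)) = Mul(-1505, Pow(3076, -1)) = Mul(-1505, Rational(1, 3076)) = Rational(-1505, 3076)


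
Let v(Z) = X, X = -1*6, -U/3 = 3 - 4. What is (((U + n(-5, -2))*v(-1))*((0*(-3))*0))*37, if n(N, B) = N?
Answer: 0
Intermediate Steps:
U = 3 (U = -3*(3 - 4) = -3*(-1) = 3)
X = -6
v(Z) = -6
(((U + n(-5, -2))*v(-1))*((0*(-3))*0))*37 = (((3 - 5)*(-6))*((0*(-3))*0))*37 = ((-2*(-6))*(0*0))*37 = (12*0)*37 = 0*37 = 0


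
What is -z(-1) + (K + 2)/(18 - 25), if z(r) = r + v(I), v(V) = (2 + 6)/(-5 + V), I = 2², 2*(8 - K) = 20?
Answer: 9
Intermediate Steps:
K = -2 (K = 8 - ½*20 = 8 - 10 = -2)
I = 4
v(V) = 8/(-5 + V)
z(r) = -8 + r (z(r) = r + 8/(-5 + 4) = r + 8/(-1) = r + 8*(-1) = r - 8 = -8 + r)
-z(-1) + (K + 2)/(18 - 25) = -(-8 - 1) + (-2 + 2)/(18 - 25) = -1*(-9) + 0/(-7) = 9 + 0*(-⅐) = 9 + 0 = 9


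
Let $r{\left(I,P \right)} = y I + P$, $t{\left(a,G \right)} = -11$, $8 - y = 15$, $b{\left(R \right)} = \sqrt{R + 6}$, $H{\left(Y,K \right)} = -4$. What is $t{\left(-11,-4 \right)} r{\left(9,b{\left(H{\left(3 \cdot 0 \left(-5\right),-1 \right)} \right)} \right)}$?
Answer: $693 - 11 \sqrt{2} \approx 677.44$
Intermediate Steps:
$b{\left(R \right)} = \sqrt{6 + R}$
$y = -7$ ($y = 8 - 15 = -7$)
$r{\left(I,P \right)} = P - 7 I$ ($r{\left(I,P \right)} = - 7 I + P = P - 7 I$)
$t{\left(-11,-4 \right)} r{\left(9,b{\left(H{\left(3 \cdot 0 \left(-5\right),-1 \right)} \right)} \right)} = - 11 \left(\sqrt{6 - 4} - 63\right) = - 11 \left(\sqrt{2} - 63\right) = - 11 \left(-63 + \sqrt{2}\right) = 693 - 11 \sqrt{2}$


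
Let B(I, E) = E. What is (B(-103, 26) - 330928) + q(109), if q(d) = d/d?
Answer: -330901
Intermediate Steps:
q(d) = 1
(B(-103, 26) - 330928) + q(109) = (26 - 330928) + 1 = -330902 + 1 = -330901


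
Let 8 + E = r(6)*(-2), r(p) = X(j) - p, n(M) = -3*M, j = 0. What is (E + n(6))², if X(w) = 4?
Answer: 484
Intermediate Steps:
r(p) = 4 - p
E = -4 (E = -8 + (4 - 1*6)*(-2) = -8 + (4 - 6)*(-2) = -8 - 2*(-2) = -8 + 4 = -4)
(E + n(6))² = (-4 - 3*6)² = (-4 - 18)² = (-22)² = 484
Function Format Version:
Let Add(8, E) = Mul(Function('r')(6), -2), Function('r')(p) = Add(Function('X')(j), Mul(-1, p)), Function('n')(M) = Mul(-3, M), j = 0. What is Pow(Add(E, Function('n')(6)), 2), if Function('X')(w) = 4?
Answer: 484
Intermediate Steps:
Function('r')(p) = Add(4, Mul(-1, p))
E = -4 (E = Add(-8, Mul(Add(4, Mul(-1, 6)), -2)) = Add(-8, Mul(Add(4, -6), -2)) = Add(-8, Mul(-2, -2)) = Add(-8, 4) = -4)
Pow(Add(E, Function('n')(6)), 2) = Pow(Add(-4, Mul(-3, 6)), 2) = Pow(Add(-4, -18), 2) = Pow(-22, 2) = 484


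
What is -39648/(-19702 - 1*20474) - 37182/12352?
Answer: -10459291/5169312 ≈ -2.0233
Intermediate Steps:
-39648/(-19702 - 1*20474) - 37182/12352 = -39648/(-19702 - 20474) - 37182*1/12352 = -39648/(-40176) - 18591/6176 = -39648*(-1/40176) - 18591/6176 = 826/837 - 18591/6176 = -10459291/5169312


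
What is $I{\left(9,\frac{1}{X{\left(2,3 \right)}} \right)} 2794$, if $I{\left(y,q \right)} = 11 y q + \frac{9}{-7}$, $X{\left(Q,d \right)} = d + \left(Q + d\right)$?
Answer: $\frac{867537}{28} \approx 30983.0$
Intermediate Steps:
$X{\left(Q,d \right)} = Q + 2 d$
$I{\left(y,q \right)} = - \frac{9}{7} + 11 q y$ ($I{\left(y,q \right)} = 11 q y + 9 \left(- \frac{1}{7}\right) = 11 q y - \frac{9}{7} = - \frac{9}{7} + 11 q y$)
$I{\left(9,\frac{1}{X{\left(2,3 \right)}} \right)} 2794 = \left(- \frac{9}{7} + 11 \frac{1}{2 + 2 \cdot 3} \cdot 9\right) 2794 = \left(- \frac{9}{7} + 11 \frac{1}{2 + 6} \cdot 9\right) 2794 = \left(- \frac{9}{7} + 11 \cdot \frac{1}{8} \cdot 9\right) 2794 = \left(- \frac{9}{7} + \frac{99}{8}\right) 2794 = \frac{621}{56} \cdot 2794 = \frac{867537}{28}$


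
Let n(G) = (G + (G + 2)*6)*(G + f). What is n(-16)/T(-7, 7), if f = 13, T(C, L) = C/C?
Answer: 300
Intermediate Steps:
T(C, L) = 1
n(G) = (12 + 7*G)*(13 + G) (n(G) = (G + (G + 2)*6)*(G + 13) = (G + (2 + G)*6)*(13 + G) = (G + (12 + 6*G))*(13 + G) = (12 + 7*G)*(13 + G))
n(-16)/T(-7, 7) = (156 + 7*(-16)² + 103*(-16))/1 = (156 + 7*256 - 1648)*1 = (156 + 1792 - 1648)*1 = 300*1 = 300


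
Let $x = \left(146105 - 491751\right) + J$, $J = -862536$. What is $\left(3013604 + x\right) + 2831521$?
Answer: $4636943$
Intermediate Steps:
$x = -1208182$ ($x = \left(146105 - 491751\right) - 862536 = -345646 - 862536 = -1208182$)
$\left(3013604 + x\right) + 2831521 = \left(3013604 - 1208182\right) + 2831521 = 1805422 + 2831521 = 4636943$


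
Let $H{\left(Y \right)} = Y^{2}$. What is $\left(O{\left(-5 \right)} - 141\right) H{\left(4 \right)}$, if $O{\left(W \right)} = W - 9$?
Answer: $-2480$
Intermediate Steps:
$O{\left(W \right)} = -9 + W$
$\left(O{\left(-5 \right)} - 141\right) H{\left(4 \right)} = \left(\left(-9 - 5\right) - 141\right) 4^{2} = \left(-14 - 141\right) 16 = \left(-155\right) 16 = -2480$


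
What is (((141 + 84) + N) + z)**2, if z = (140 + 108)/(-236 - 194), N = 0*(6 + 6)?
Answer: 2328159001/46225 ≈ 50366.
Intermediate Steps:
N = 0 (N = 0*12 = 0)
z = -124/215 (z = 248/(-430) = 248*(-1/430) = -124/215 ≈ -0.57674)
(((141 + 84) + N) + z)**2 = (((141 + 84) + 0) - 124/215)**2 = ((225 + 0) - 124/215)**2 = (225 - 124/215)**2 = (48251/215)**2 = 2328159001/46225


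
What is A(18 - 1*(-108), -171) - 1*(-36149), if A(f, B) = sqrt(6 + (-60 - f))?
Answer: 36149 + 6*I*sqrt(5) ≈ 36149.0 + 13.416*I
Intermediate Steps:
A(f, B) = sqrt(-54 - f)
A(18 - 1*(-108), -171) - 1*(-36149) = sqrt(-54 - (18 - 1*(-108))) - 1*(-36149) = sqrt(-54 - (18 + 108)) + 36149 = sqrt(-54 - 1*126) + 36149 = sqrt(-54 - 126) + 36149 = sqrt(-180) + 36149 = 6*I*sqrt(5) + 36149 = 36149 + 6*I*sqrt(5)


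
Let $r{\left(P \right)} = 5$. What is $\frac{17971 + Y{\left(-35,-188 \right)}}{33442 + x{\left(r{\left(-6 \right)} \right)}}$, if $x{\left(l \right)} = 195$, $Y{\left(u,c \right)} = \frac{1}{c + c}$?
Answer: $\frac{6757095}{12647512} \approx 0.53426$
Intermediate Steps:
$Y{\left(u,c \right)} = \frac{1}{2 c}$
$\frac{17971 + Y{\left(-35,-188 \right)}}{33442 + x{\left(r{\left(-6 \right)} \right)}} = \frac{17971 + \frac{1}{2 \left(-188\right)}}{33442 + 195} = \frac{17971 + \frac{1}{2} \left(- \frac{1}{188}\right)}{33637} = \left(17971 - \frac{1}{376}\right) \frac{1}{33637} = \frac{6757095}{376} \cdot \frac{1}{33637} = \frac{6757095}{12647512}$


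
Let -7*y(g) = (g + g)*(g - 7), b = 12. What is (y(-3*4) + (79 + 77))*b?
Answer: 7632/7 ≈ 1090.3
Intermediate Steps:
y(g) = -2*g*(-7 + g)/7 (y(g) = -(g + g)*(g - 7)/7 = -2*g*(-7 + g)/7)
(y(-3*4) + (79 + 77))*b = (2*(-3*4)*(7 - (-3)*4)/7 + (79 + 77))*12 = ((2/7)*(-12)*(7 - 1*(-12)) + 156)*12 = ((2/7)*(-12)*(7 + 12) + 156)*12 = ((2/7)*(-12)*19 + 156)*12 = (-456/7 + 156)*12 = (636/7)*12 = 7632/7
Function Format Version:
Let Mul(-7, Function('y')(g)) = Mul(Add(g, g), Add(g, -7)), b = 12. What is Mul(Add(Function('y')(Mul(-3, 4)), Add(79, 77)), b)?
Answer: Rational(7632, 7) ≈ 1090.3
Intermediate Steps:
Function('y')(g) = Mul(Rational(-2, 7), g, Add(-7, g)) (Function('y')(g) = Mul(Rational(-1, 7), Mul(Add(g, g), Add(g, -7))) = Mul(Rational(-1, 7), Mul(Mul(2, g), Add(-7, g))) = Mul(Rational(-1, 7), Mul(2, g, Add(-7, g))) = Mul(Rational(-2, 7), g, Add(-7, g)))
Mul(Add(Function('y')(Mul(-3, 4)), Add(79, 77)), b) = Mul(Add(Mul(Rational(2, 7), Mul(-3, 4), Add(7, Mul(-1, Mul(-3, 4)))), Add(79, 77)), 12) = Mul(Add(Mul(Rational(2, 7), -12, Add(7, Mul(-1, -12))), 156), 12) = Mul(Add(Mul(Rational(2, 7), -12, Add(7, 12)), 156), 12) = Mul(Add(Mul(Rational(2, 7), -12, 19), 156), 12) = Mul(Add(Rational(-456, 7), 156), 12) = Mul(Rational(636, 7), 12) = Rational(7632, 7)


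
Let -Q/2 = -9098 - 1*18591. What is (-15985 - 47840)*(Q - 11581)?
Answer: -2795343525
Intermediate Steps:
Q = 55378 (Q = -2*(-9098 - 1*18591) = -2*(-9098 - 18591) = -2*(-27689) = 55378)
(-15985 - 47840)*(Q - 11581) = (-15985 - 47840)*(55378 - 11581) = -63825*43797 = -2795343525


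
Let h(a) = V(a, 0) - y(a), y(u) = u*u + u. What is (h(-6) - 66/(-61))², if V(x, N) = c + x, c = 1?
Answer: 4280761/3721 ≈ 1150.4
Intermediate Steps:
y(u) = u + u² (y(u) = u² + u = u + u²)
V(x, N) = 1 + x
h(a) = 1 + a - a*(1 + a) (h(a) = (1 + a) - a*(1 + a) = 1 + a - a*(1 + a))
(h(-6) - 66/(-61))² = ((1 - 1*(-6)²) - 66/(-61))² = ((1 - 1*36) - 66*(-1/61))² = ((1 - 36) + 66/61)² = (-35 + 66/61)² = (-2069/61)² = 4280761/3721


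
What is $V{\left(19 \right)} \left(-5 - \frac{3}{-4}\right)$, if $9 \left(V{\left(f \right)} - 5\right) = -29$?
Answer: $- \frac{68}{9} \approx -7.5556$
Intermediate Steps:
$V{\left(f \right)} = \frac{16}{9}$ ($V{\left(f \right)} = 5 + \frac{1}{9} \left(-29\right) = 5 - \frac{29}{9} = \frac{16}{9}$)
$V{\left(19 \right)} \left(-5 - \frac{3}{-4}\right) = \frac{16 \left(-5 - \frac{3}{-4}\right)}{9} = \frac{16 \left(-5 - 3 \left(- \frac{1}{4}\right)\right)}{9} = \frac{16 \left(-5 - - \frac{3}{4}\right)}{9} = \frac{16 \left(-5 + \frac{3}{4}\right)}{9} = \frac{16}{9} \left(- \frac{17}{4}\right) = - \frac{68}{9}$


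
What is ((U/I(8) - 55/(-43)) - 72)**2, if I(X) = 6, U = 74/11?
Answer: 9753932644/2013561 ≈ 4844.1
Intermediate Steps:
U = 74/11 (U = 74*(1/11) = 74/11 ≈ 6.7273)
((U/I(8) - 55/(-43)) - 72)**2 = (((74/11)/6 - 55/(-43)) - 72)**2 = (((74/11)*(1/6) - 55*(-1/43)) - 72)**2 = ((37/33 + 55/43) - 72)**2 = (3406/1419 - 72)**2 = (-98762/1419)**2 = 9753932644/2013561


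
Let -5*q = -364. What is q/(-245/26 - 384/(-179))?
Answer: -1694056/169355 ≈ -10.003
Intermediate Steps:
q = 364/5 (q = -⅕*(-364) = 364/5 ≈ 72.800)
q/(-245/26 - 384/(-179)) = 364/(5*(-245/26 - 384/(-179))) = 364/(5*(-245*1/26 - 384*(-1/179))) = 364/(5*(-245/26 + 384/179)) = 364/(5*(-33871/4654)) = (364/5)*(-4654/33871) = -1694056/169355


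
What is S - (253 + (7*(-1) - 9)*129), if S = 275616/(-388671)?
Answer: 234535855/129557 ≈ 1810.3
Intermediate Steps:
S = -91872/129557 (S = 275616*(-1/388671) = -91872/129557 ≈ -0.70912)
S - (253 + (7*(-1) - 9)*129) = -91872/129557 - (253 + (7*(-1) - 9)*129) = -91872/129557 - (253 + (-7 - 9)*129) = -91872/129557 - (253 - 16*129) = -91872/129557 - (253 - 2064) = -91872/129557 - 1*(-1811) = -91872/129557 + 1811 = 234535855/129557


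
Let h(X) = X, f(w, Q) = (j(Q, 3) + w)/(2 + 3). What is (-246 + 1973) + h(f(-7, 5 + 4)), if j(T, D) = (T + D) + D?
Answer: 8643/5 ≈ 1728.6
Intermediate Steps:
j(T, D) = T + 2*D (j(T, D) = (D + T) + D = T + 2*D)
f(w, Q) = 6/5 + Q/5 + w/5 (f(w, Q) = ((Q + 2*3) + w)/(2 + 3) = ((Q + 6) + w)/5 = ((6 + Q) + w)*(1/5) = (6 + Q + w)*(1/5) = 6/5 + Q/5 + w/5)
(-246 + 1973) + h(f(-7, 5 + 4)) = (-246 + 1973) + (6/5 + (5 + 4)/5 + (1/5)*(-7)) = 1727 + (6/5 + (1/5)*9 - 7/5) = 1727 + (6/5 + 9/5 - 7/5) = 1727 + 8/5 = 8643/5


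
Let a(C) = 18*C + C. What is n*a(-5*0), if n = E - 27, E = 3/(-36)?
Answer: 0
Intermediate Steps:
a(C) = 19*C
E = -1/12 (E = 3*(-1/36) = -1/12 ≈ -0.083333)
n = -325/12 (n = -1/12 - 27 = -325/12 ≈ -27.083)
n*a(-5*0) = -6175*(-5*0)/12 = -6175*0/12 = -325/12*0 = 0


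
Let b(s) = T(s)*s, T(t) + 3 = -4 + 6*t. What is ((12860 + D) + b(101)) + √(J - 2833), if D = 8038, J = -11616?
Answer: 81397 + I*√14449 ≈ 81397.0 + 120.2*I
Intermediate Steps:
T(t) = -7 + 6*t (T(t) = -3 + (-4 + 6*t) = -7 + 6*t)
b(s) = s*(-7 + 6*s) (b(s) = (-7 + 6*s)*s = s*(-7 + 6*s))
((12860 + D) + b(101)) + √(J - 2833) = ((12860 + 8038) + 101*(-7 + 6*101)) + √(-11616 - 2833) = (20898 + 101*(-7 + 606)) + √(-14449) = (20898 + 101*599) + I*√14449 = (20898 + 60499) + I*√14449 = 81397 + I*√14449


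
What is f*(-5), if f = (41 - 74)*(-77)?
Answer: -12705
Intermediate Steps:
f = 2541 (f = -33*(-77) = 2541)
f*(-5) = 2541*(-5) = -12705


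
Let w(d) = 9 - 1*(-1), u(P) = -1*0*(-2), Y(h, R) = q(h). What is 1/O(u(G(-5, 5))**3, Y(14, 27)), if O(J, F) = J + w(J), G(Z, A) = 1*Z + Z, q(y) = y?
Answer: 1/10 ≈ 0.10000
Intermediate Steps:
Y(h, R) = h
G(Z, A) = 2*Z (G(Z, A) = Z + Z = 2*Z)
u(P) = 0 (u(P) = 0*(-2) = 0)
w(d) = 10 (w(d) = 9 + 1 = 10)
O(J, F) = 10 + J (O(J, F) = J + 10 = 10 + J)
1/O(u(G(-5, 5))**3, Y(14, 27)) = 1/(10 + 0**3) = 1/(10 + 0) = 1/10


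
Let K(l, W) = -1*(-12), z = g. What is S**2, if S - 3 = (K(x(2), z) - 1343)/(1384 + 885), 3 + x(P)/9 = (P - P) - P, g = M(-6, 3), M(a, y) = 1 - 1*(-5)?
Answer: 29986576/5148361 ≈ 5.8245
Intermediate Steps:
M(a, y) = 6 (M(a, y) = 1 + 5 = 6)
g = 6
z = 6
x(P) = -27 - 9*P (x(P) = -27 + 9*((P - P) - P) = -27 + 9*(0 - P) = -27 + 9*(-P) = -27 - 9*P)
K(l, W) = 12
S = 5476/2269 (S = 3 + (12 - 1343)/(1384 + 885) = 3 - 1331/2269 = 5476/2269 ≈ 2.4134)
S**2 = (5476/2269)**2 = 29986576/5148361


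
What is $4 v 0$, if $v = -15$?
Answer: $0$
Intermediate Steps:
$4 v 0 = 4 \left(-15\right) 0 = \left(-60\right) 0 = 0$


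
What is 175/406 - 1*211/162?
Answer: -2047/2349 ≈ -0.87143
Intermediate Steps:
175/406 - 1*211/162 = 175*(1/406) - 211*1/162 = 25/58 - 211/162 = -2047/2349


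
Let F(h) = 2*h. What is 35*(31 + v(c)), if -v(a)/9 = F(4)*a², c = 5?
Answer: -61915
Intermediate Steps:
v(a) = -72*a² (v(a) = -9*2*4*a² = -72*a²)
35*(31 + v(c)) = 35*(31 - 72*5²) = 35*(31 - 72*25) = 35*(31 - 1800) = 35*(-1769) = -61915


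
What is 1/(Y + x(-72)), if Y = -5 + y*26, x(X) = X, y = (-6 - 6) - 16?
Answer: -1/805 ≈ -0.0012422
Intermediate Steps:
y = -28 (y = -12 - 16 = -28)
Y = -733 (Y = -5 - 28*26 = -5 - 728 = -733)
1/(Y + x(-72)) = 1/(-733 - 72) = 1/(-805) = -1/805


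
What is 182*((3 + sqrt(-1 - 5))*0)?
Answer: 0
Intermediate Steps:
182*((3 + sqrt(-1 - 5))*0) = 182*((3 + sqrt(-6))*0) = 182*((3 + I*sqrt(6))*0) = 182*0 = 0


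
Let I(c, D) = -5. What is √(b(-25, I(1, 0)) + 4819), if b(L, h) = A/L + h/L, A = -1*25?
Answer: √120505/5 ≈ 69.428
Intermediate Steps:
A = -25
b(L, h) = -25/L + h/L
√(b(-25, I(1, 0)) + 4819) = √((-25 - 5)/(-25) + 4819) = √(-1/25*(-30) + 4819) = √(6/5 + 4819) = √(24101/5) = √120505/5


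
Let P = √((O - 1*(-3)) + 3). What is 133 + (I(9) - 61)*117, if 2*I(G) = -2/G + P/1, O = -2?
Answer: -6900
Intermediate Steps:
P = 2 (P = √((-2 - 1*(-3)) + 3) = √((-2 + 3) + 3) = √(1 + 3) = √4 = 2)
I(G) = 1 - 1/G (I(G) = (-2/G + 2/1)/2 = (-2/G + 2*1)/2 = (-2/G + 2)/2 = (2 - 2/G)/2 = 1 - 1/G)
133 + (I(9) - 61)*117 = 133 + ((-1 + 9)/9 - 61)*117 = 133 + ((⅑)*8 - 61)*117 = 133 + (8/9 - 61)*117 = 133 - 541/9*117 = 133 - 7033 = -6900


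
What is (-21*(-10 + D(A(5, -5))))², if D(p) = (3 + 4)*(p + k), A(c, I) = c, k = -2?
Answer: 53361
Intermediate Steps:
D(p) = -14 + 7*p (D(p) = (3 + 4)*(p - 2) = 7*(-2 + p) = -14 + 7*p)
(-21*(-10 + D(A(5, -5))))² = (-21*(-10 + (-14 + 7*5)))² = (-21*(-10 + (-14 + 35)))² = (-21*(-10 + 21))² = (-21*11)² = (-231)² = 53361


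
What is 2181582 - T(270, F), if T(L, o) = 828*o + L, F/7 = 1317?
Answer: -5452020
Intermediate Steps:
F = 9219 (F = 7*1317 = 9219)
T(L, o) = L + 828*o
2181582 - T(270, F) = 2181582 - (270 + 828*9219) = 2181582 - (270 + 7633332) = 2181582 - 1*7633602 = 2181582 - 7633602 = -5452020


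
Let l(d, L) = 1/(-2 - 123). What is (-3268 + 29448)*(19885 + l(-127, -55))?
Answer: 13014727264/25 ≈ 5.2059e+8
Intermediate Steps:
l(d, L) = -1/125 (l(d, L) = 1/(-125) = -1/125)
(-3268 + 29448)*(19885 + l(-127, -55)) = (-3268 + 29448)*(19885 - 1/125) = 26180*(2485624/125) = 13014727264/25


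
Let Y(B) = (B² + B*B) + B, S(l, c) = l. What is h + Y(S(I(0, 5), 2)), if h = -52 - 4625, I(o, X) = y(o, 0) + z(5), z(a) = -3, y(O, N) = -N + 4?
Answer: -4674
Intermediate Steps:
y(O, N) = 4 - N
I(o, X) = 1 (I(o, X) = (4 - 1*0) - 3 = (4 + 0) - 3 = 4 - 3 = 1)
h = -4677
Y(B) = B + 2*B² (Y(B) = (B² + B²) + B = 2*B² + B = B + 2*B²)
h + Y(S(I(0, 5), 2)) = -4677 + 1*(1 + 2*1) = -4677 + 1*(1 + 2) = -4677 + 1*3 = -4677 + 3 = -4674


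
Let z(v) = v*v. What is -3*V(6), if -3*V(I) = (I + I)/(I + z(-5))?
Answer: 12/31 ≈ 0.38710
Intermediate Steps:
z(v) = v²
V(I) = -2*I/(3*(25 + I)) (V(I) = -(I + I)/(3*(I + (-5)²)) = -2*I/(3*(I + 25)) = -2*I/(3*(25 + I)))
-3*V(6) = -(-6)*6/(75 + 3*6) = -(-6)*6/(75 + 18) = -(-6)*6/93 = -3*(-4/31) = 12/31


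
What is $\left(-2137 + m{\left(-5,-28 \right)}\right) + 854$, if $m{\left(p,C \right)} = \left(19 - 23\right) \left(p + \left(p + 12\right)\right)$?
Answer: $-1291$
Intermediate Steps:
$m{\left(p,C \right)} = -48 - 8 p$ ($m{\left(p,C \right)} = - 4 \left(p + \left(12 + p\right)\right) = - 4 \left(12 + 2 p\right) = -48 - 8 p$)
$\left(-2137 + m{\left(-5,-28 \right)}\right) + 854 = \left(-2137 - 8\right) + 854 = -2145 + 854 = -1291$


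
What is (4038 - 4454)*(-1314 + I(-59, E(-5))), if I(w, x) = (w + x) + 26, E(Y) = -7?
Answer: 563264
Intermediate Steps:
I(w, x) = 26 + w + x
(4038 - 4454)*(-1314 + I(-59, E(-5))) = (4038 - 4454)*(-1314 + (26 - 59 - 7)) = -416*(-1314 - 40) = -416*(-1354) = 563264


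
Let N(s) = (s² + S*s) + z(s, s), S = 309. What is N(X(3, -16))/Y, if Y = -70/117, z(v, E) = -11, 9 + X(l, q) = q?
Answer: 831987/70 ≈ 11886.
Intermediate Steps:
X(l, q) = -9 + q
N(s) = -11 + s² + 309*s (N(s) = (s² + 309*s) - 11 = -11 + s² + 309*s)
Y = -70/117 (Y = -70*1/117 = -70/117 ≈ -0.59829)
N(X(3, -16))/Y = (-11 + (-9 - 16)² + 309*(-9 - 16))/(-70/117) = (-11 + (-25)² + 309*(-25))*(-117/70) = (-11 + 625 - 7725)*(-117/70) = -7111*(-117/70) = 831987/70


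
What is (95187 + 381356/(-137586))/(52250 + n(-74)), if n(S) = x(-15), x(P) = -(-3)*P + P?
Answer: 6548008613/3590306670 ≈ 1.8238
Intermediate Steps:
x(P) = 4*P (x(P) = 3*P + P = 4*P)
n(S) = -60 (n(S) = 4*(-15) = -60)
(95187 + 381356/(-137586))/(52250 + n(-74)) = (95187 + 381356/(-137586))/(52250 - 60) = (95187 + 381356*(-1/137586))/52190 = (95187 - 190678/68793)*(1/52190) = (6548008613/68793)*(1/52190) = 6548008613/3590306670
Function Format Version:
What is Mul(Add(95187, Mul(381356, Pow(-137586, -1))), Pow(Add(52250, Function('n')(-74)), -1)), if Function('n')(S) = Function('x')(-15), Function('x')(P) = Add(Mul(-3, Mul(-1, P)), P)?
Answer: Rational(6548008613, 3590306670) ≈ 1.8238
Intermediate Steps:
Function('x')(P) = Mul(4, P) (Function('x')(P) = Add(Mul(3, P), P) = Mul(4, P))
Function('n')(S) = -60 (Function('n')(S) = Mul(4, -15) = -60)
Mul(Add(95187, Mul(381356, Pow(-137586, -1))), Pow(Add(52250, Function('n')(-74)), -1)) = Mul(Add(95187, Mul(381356, Pow(-137586, -1))), Pow(Add(52250, -60), -1)) = Mul(Add(95187, Mul(381356, Rational(-1, 137586))), Pow(52190, -1)) = Mul(Add(95187, Rational(-190678, 68793)), Rational(1, 52190)) = Mul(Rational(6548008613, 68793), Rational(1, 52190)) = Rational(6548008613, 3590306670)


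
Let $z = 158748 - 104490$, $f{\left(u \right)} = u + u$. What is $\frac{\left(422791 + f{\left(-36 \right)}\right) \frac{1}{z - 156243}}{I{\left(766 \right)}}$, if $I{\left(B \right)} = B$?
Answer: $- \frac{422719}{78120510} \approx -0.0054111$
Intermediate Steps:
$f{\left(u \right)} = 2 u$
$z = 54258$
$\frac{\left(422791 + f{\left(-36 \right)}\right) \frac{1}{z - 156243}}{I{\left(766 \right)}} = \frac{\left(422791 + 2 \left(-36\right)\right) \frac{1}{54258 - 156243}}{766} = \frac{422791 - 72}{-101985} \cdot \frac{1}{766} = 422719 \left(- \frac{1}{101985}\right) \frac{1}{766} = \left(- \frac{422719}{101985}\right) \frac{1}{766} = - \frac{422719}{78120510}$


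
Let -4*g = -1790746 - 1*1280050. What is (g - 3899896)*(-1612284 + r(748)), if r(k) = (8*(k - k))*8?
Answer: 5049991107948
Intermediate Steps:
g = 767699 (g = -(-1790746 - 1*1280050)/4 = -(-1790746 - 1280050)/4 = -¼*(-3070796) = 767699)
r(k) = 0 (r(k) = (8*0)*8 = 0*8 = 0)
(g - 3899896)*(-1612284 + r(748)) = (767699 - 3899896)*(-1612284 + 0) = -3132197*(-1612284) = 5049991107948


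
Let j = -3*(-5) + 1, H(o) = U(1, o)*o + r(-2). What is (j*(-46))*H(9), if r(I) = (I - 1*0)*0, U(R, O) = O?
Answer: -59616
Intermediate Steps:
r(I) = 0 (r(I) = (I + 0)*0 = I*0 = 0)
H(o) = o² (H(o) = o*o + 0 = o² + 0 = o²)
j = 16 (j = 15 + 1 = 16)
(j*(-46))*H(9) = (16*(-46))*9² = -736*81 = -59616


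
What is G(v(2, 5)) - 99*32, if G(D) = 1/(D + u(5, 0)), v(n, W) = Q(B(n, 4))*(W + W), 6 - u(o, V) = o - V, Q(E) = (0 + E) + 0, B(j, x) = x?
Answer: -129887/41 ≈ -3168.0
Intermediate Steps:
Q(E) = E (Q(E) = E + 0 = E)
u(o, V) = 6 + V - o (u(o, V) = 6 - (o - V) = 6 + (V - o) = 6 + V - o)
v(n, W) = 8*W (v(n, W) = 4*(W + W) = 4*(2*W) = 8*W)
G(D) = 1/(1 + D) (G(D) = 1/(D + (6 + 0 - 1*5)) = 1/(D + (6 + 0 - 5)) = 1/(D + 1) = 1/(1 + D))
G(v(2, 5)) - 99*32 = 1/(1 + 8*5) - 99*32 = 1/(1 + 40) - 3168 = 1/41 - 3168 = -129887/41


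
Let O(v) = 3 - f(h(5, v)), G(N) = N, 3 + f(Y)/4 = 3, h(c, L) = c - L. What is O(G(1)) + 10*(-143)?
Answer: -1427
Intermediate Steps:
f(Y) = 0 (f(Y) = -12 + 4*3 = -12 + 12 = 0)
O(v) = 3 (O(v) = 3 - 1*0 = 3 + 0 = 3)
O(G(1)) + 10*(-143) = 3 + 10*(-143) = 3 - 1430 = -1427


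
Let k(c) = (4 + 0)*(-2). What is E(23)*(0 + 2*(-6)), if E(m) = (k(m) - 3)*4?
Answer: 528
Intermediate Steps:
k(c) = -8 (k(c) = 4*(-2) = -8)
E(m) = -44 (E(m) = (-8 - 3)*4 = -11*4 = -44)
E(23)*(0 + 2*(-6)) = -44*(0 + 2*(-6)) = -44*(0 - 12) = -44*(-12) = 528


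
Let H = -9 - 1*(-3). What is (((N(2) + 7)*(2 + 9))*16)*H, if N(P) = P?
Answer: -9504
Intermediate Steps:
H = -6 (H = -9 + 3 = -6)
(((N(2) + 7)*(2 + 9))*16)*H = (((2 + 7)*(2 + 9))*16)*(-6) = ((9*11)*16)*(-6) = (99*16)*(-6) = 1584*(-6) = -9504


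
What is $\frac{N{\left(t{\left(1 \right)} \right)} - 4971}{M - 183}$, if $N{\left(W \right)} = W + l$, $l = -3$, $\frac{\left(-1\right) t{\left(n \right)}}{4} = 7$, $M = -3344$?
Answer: $\frac{5002}{3527} \approx 1.4182$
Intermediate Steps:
$t{\left(n \right)} = -28$ ($t{\left(n \right)} = \left(-4\right) 7 = -28$)
$N{\left(W \right)} = -3 + W$ ($N{\left(W \right)} = W - 3 = -3 + W$)
$\frac{N{\left(t{\left(1 \right)} \right)} - 4971}{M - 183} = \frac{\left(-3 - 28\right) - 4971}{-3344 - 183} = \frac{-31 - 4971}{-3527} = \left(-5002\right) \left(- \frac{1}{3527}\right) = \frac{5002}{3527}$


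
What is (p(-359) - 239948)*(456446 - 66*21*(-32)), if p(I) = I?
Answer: -120345264986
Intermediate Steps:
(p(-359) - 239948)*(456446 - 66*21*(-32)) = (-359 - 239948)*(456446 - 66*21*(-32)) = -240307*(456446 - 1386*(-32)) = -240307*(456446 + 44352) = -240307*500798 = -120345264986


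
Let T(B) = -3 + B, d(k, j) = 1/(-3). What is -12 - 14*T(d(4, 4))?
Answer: 104/3 ≈ 34.667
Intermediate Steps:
d(k, j) = -⅓
-12 - 14*T(d(4, 4)) = -12 - 14*(-3 - ⅓) = -12 - 14*(-10/3) = -12 + 140/3 = 104/3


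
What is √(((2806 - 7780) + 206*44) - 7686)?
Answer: 2*I*√899 ≈ 59.967*I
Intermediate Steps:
√(((2806 - 7780) + 206*44) - 7686) = √((-4974 + 9064) - 7686) = √(4090 - 7686) = √(-3596) = 2*I*√899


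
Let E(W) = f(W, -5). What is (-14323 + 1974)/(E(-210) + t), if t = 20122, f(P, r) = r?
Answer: -12349/20117 ≈ -0.61386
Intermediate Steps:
E(W) = -5
(-14323 + 1974)/(E(-210) + t) = (-14323 + 1974)/(-5 + 20122) = -12349/20117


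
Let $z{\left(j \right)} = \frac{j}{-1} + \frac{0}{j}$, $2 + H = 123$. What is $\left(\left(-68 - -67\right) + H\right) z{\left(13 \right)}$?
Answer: $-1560$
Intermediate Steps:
$H = 121$ ($H = -2 + 123 = 121$)
$z{\left(j \right)} = - j$ ($z{\left(j \right)} = j \left(-1\right) + 0 = - j + 0 = - j$)
$\left(\left(-68 - -67\right) + H\right) z{\left(13 \right)} = \left(\left(-68 - -67\right) + 121\right) \left(\left(-1\right) 13\right) = \left(\left(-68 + 67\right) + 121\right) \left(-13\right) = \left(-1 + 121\right) \left(-13\right) = 120 \left(-13\right) = -1560$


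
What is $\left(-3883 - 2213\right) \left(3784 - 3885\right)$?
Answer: $615696$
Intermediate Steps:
$\left(-3883 - 2213\right) \left(3784 - 3885\right) = - 6096 \left(3784 - 3885\right) = \left(-6096\right) \left(-101\right) = 615696$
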